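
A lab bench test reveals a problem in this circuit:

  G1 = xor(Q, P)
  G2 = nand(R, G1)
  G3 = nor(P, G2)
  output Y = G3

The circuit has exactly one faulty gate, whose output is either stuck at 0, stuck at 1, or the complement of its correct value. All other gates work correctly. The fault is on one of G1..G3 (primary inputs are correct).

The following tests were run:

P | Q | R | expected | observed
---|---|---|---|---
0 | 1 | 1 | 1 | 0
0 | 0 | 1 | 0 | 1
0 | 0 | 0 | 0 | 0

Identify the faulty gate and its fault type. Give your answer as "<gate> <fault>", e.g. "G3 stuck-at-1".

G1 inverted output

Fault-free values for test 1 (P=0, Q=1, R=1): G1=1, G2=0, G3=1, giving Y=1. Observed 0.
Test 1: faults giving observed 0 are {G1 stuck-at-0, G1 inverted output, G2 stuck-at-1, G2 inverted output, G3 stuck-at-0, G3 inverted output}.
Test 2 (P=0, Q=0, R=1): fault-free G1=0, G2=1, G3=0 → 0; observed 1. Eliminates G1 stuck-at-0, G2 stuck-at-1, G3 stuck-at-0.
Test 3 (P=0, Q=0, R=0): fault-free G1=0, G2=1, G3=0 → 0; observed 0. Eliminates G2 inverted output, G3 inverted output.
Only G1 inverted output is consistent with every test.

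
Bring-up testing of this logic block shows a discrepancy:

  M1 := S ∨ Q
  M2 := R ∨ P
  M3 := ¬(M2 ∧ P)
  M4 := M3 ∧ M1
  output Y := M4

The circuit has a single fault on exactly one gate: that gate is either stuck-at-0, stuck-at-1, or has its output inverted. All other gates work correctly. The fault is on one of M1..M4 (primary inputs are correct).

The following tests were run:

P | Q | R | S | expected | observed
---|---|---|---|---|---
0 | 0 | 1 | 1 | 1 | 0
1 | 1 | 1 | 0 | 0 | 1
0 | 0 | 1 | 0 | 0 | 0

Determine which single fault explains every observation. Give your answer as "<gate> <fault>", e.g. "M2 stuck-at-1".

Fault-free values for test 1 (P=0, Q=0, R=1, S=1): M1=1, M2=1, M3=1, M4=1, giving Y=1. Observed 0.
Test 1: faults giving observed 0 are {M1 stuck-at-0, M1 inverted output, M3 stuck-at-0, M3 inverted output, M4 stuck-at-0, M4 inverted output}.
Test 2 (P=1, Q=1, R=1, S=0): fault-free M1=1, M2=1, M3=0, M4=0 → 0; observed 1. Eliminates M1 stuck-at-0, M1 inverted output, M3 stuck-at-0, M4 stuck-at-0.
Test 3 (P=0, Q=0, R=1, S=0): fault-free M1=0, M2=1, M3=1, M4=0 → 0; observed 0. Eliminates M4 inverted output.
Only M3 inverted output is consistent with every test.

M3 inverted output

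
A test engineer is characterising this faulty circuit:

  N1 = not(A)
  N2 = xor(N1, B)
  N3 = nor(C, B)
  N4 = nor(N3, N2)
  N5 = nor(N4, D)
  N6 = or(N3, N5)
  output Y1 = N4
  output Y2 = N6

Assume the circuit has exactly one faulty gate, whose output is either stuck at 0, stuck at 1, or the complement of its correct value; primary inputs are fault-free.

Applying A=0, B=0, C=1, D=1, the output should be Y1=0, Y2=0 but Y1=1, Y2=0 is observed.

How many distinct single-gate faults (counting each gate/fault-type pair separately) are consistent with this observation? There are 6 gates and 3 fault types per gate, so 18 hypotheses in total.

6

Fault-free: N1=1, N2=1, N3=0, N4=0, N5=0, N6=0 → Y1=0, Y2=0. Observed Y1=1, Y2=0.
  N1: stuck-at-0, inverted output ✓; others ✗
  N2: stuck-at-0, inverted output ✓; others ✗
  N3: none of the 3 fault types match ✗
  N4: stuck-at-1, inverted output ✓; others ✗
  N5: none of the 3 fault types match ✗
  N6: none of the 3 fault types match ✗
Consistent faults: {N1 stuck-at-0, N1 inverted output, N2 stuck-at-0, N2 inverted output, N4 stuck-at-1, N4 inverted output} — 6 in all.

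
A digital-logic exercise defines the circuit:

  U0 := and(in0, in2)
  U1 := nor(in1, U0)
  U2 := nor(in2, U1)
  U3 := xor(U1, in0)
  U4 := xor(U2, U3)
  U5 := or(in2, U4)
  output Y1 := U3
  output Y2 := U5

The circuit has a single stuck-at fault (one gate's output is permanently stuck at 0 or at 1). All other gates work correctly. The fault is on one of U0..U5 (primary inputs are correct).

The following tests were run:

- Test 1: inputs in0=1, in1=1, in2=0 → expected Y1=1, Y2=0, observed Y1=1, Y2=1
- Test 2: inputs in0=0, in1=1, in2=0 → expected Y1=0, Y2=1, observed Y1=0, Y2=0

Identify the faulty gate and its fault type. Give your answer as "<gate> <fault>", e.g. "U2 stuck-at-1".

Fault-free values for test 1 (in0=1, in1=1, in2=0): U0=0, U1=0, U2=1, U3=1, U4=0, U5=0, giving Y1=1, Y2=0. Observed Y1=1, Y2=1.
Test 1: faults giving observed Y1=1, Y2=1 are {U2 stuck-at-0, U4 stuck-at-1, U5 stuck-at-1}.
Test 2 (in0=0, in1=1, in2=0): fault-free U0=0, U1=0, U2=1, U3=0, U4=1, U5=1 → Y1=0, Y2=1; observed Y1=0, Y2=0. Eliminates U4 stuck-at-1, U5 stuck-at-1.
Only U2 stuck-at-0 is consistent with every test.

U2 stuck-at-0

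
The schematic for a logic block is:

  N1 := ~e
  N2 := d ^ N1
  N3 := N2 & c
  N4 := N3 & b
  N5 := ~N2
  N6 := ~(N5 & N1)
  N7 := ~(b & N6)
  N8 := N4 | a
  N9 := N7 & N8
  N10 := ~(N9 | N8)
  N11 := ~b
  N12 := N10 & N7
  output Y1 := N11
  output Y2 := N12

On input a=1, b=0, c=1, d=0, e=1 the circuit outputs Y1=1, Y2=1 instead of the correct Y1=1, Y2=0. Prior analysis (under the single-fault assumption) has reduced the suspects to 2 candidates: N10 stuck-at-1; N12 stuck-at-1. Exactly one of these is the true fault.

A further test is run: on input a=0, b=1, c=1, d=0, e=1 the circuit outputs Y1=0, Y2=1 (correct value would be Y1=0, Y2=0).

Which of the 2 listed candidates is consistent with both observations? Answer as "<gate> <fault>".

N12 stuck-at-1

Evaluate each candidate on input a=0, b=1, c=1, d=0, e=1:
  N10 stuck-at-1: N1=0, N2=0, N3=0, N4=0, N5=1, N6=1, N7=0, N8=0, N9=0, N10=1 [stuck-at-1], N11=0, N12=0 → Y1=0, Y2=0 — eliminated
  N12 stuck-at-1: N1=0, N2=0, N3=0, N4=0, N5=1, N6=1, N7=0, N8=0, N9=0, N10=1, N11=0, N12=1 [stuck-at-1] → Y1=0, Y2=1 — matches
Only N12 stuck-at-1 reproduces the observed Y1=0, Y2=1.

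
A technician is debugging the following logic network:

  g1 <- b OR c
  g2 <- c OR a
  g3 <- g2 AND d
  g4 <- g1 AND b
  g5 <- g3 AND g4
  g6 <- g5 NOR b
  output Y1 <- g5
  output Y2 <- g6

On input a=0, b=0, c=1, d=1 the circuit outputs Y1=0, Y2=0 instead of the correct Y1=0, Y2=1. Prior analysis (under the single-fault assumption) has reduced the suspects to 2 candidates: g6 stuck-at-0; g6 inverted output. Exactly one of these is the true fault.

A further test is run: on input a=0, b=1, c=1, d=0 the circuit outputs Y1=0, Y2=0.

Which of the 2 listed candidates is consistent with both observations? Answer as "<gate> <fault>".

g6 stuck-at-0

Evaluate each candidate on input a=0, b=1, c=1, d=0:
  g6 stuck-at-0: g1=1, g2=1, g3=0, g4=1, g5=0, g6=0 [stuck-at-0] → Y1=0, Y2=0 — matches
  g6 inverted output: g1=1, g2=1, g3=0, g4=1, g5=0, g6=1 [inverted output] → Y1=0, Y2=1 — eliminated
Only g6 stuck-at-0 reproduces the observed Y1=0, Y2=0.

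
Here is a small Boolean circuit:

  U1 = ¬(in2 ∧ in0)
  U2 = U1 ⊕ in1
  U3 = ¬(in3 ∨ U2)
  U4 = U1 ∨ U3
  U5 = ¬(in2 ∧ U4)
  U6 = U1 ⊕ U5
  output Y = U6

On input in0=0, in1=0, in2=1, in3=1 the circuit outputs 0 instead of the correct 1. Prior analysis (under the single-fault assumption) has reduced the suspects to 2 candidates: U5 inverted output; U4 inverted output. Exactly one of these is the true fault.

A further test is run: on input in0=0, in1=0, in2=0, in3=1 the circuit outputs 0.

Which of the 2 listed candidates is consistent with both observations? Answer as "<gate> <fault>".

Evaluate each candidate on input in0=0, in1=0, in2=0, in3=1:
  U5 inverted output: U1=1, U2=1, U3=0, U4=1, U5=0 [inverted output], U6=1 → 1 — eliminated
  U4 inverted output: U1=1, U2=1, U3=0, U4=0 [inverted output], U5=1, U6=0 → 0 — matches
Only U4 inverted output reproduces the observed 0.

U4 inverted output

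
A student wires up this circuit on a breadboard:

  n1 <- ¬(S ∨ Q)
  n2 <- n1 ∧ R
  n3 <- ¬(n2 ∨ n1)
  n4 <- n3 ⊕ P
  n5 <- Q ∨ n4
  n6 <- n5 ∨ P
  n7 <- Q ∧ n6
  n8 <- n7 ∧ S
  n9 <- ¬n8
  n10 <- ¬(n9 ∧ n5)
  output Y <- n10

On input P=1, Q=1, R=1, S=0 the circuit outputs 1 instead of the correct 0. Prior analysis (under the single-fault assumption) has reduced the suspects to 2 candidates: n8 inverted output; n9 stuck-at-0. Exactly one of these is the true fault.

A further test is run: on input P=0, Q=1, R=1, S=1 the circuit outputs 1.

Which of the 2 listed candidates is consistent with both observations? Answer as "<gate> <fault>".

n9 stuck-at-0

Evaluate each candidate on input P=0, Q=1, R=1, S=1:
  n8 inverted output: n1=0, n2=0, n3=1, n4=1, n5=1, n6=1, n7=1, n8=0 [inverted output], n9=1, n10=0 → 0 — eliminated
  n9 stuck-at-0: n1=0, n2=0, n3=1, n4=1, n5=1, n6=1, n7=1, n8=1, n9=0 [stuck-at-0], n10=1 → 1 — matches
Only n9 stuck-at-0 reproduces the observed 1.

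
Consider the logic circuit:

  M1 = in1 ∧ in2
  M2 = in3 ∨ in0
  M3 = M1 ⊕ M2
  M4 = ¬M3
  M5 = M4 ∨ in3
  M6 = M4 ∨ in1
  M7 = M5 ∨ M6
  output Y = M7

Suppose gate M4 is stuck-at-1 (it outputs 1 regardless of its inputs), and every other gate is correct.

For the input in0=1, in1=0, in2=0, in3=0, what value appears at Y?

1

Propagate with M4 forced: M1=0, M2=1, M3=1, M4=1 [stuck-at-1], M5=1, M6=1, M7=1.
So Y = 1. (Without the fault it would be 0.)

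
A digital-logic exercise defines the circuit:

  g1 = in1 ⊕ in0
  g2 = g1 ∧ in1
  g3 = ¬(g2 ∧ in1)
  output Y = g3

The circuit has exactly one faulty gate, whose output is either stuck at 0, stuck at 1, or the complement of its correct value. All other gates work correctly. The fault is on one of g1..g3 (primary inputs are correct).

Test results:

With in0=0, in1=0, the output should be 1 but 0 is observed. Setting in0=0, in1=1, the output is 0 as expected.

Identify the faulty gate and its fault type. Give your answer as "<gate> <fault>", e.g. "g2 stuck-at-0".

g3 stuck-at-0

Fault-free values for test 1 (in0=0, in1=0): g1=0, g2=0, g3=1, giving Y=1. Observed 0.
Test 1: faults giving observed 0 are {g3 stuck-at-0, g3 inverted output}.
Test 2 (in0=0, in1=1): fault-free g1=1, g2=1, g3=0 → 0; observed 0. Eliminates g3 inverted output.
Only g3 stuck-at-0 is consistent with every test.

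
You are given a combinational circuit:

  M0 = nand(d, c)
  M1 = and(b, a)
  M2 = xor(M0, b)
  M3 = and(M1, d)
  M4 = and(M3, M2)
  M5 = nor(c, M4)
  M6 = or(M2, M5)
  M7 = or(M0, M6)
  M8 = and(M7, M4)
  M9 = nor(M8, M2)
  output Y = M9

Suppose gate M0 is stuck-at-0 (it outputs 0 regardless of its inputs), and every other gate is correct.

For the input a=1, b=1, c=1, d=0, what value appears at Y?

Propagate with M0 forced: M0=0 [stuck-at-0], M1=1, M2=1, M3=0, M4=0, M5=0, M6=1, M7=1, M8=0, M9=0.
So Y = 0. (Without the fault it would be 1.)

0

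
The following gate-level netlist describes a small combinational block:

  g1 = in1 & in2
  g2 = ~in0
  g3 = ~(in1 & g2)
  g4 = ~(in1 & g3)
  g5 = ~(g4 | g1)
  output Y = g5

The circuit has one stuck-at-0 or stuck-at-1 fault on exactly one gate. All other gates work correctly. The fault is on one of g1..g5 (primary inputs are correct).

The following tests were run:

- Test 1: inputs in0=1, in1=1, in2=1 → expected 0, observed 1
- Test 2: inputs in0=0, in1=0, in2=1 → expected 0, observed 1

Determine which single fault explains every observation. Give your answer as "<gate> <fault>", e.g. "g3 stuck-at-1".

Fault-free values for test 1 (in0=1, in1=1, in2=1): g1=1, g2=0, g3=1, g4=0, g5=0, giving Y=0. Observed 1.
Test 1: faults giving observed 1 are {g1 stuck-at-0, g5 stuck-at-1}.
Test 2 (in0=0, in1=0, in2=1): fault-free g1=0, g2=1, g3=1, g4=1, g5=0 → 0; observed 1. Eliminates g1 stuck-at-0.
Only g5 stuck-at-1 is consistent with every test.

g5 stuck-at-1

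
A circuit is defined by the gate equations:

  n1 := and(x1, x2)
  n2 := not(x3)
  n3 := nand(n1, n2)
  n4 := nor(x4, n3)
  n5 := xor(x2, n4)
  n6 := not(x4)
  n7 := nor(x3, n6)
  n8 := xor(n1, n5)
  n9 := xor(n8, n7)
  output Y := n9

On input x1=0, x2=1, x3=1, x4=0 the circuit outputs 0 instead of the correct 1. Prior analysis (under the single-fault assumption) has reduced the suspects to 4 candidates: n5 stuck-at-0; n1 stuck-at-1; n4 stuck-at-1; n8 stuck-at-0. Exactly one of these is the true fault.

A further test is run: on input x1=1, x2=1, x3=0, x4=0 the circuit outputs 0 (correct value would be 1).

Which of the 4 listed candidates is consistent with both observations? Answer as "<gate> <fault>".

Evaluate each candidate on input x1=1, x2=1, x3=0, x4=0:
  n5 stuck-at-0: n1=1, n2=1, n3=0, n4=1, n5=0 [stuck-at-0], n6=1, n7=0, n8=1, n9=1 → 1 — eliminated
  n1 stuck-at-1: n1=1 [stuck-at-1], n2=1, n3=0, n4=1, n5=0, n6=1, n7=0, n8=1, n9=1 → 1 — eliminated
  n4 stuck-at-1: n1=1, n2=1, n3=0, n4=1 [stuck-at-1], n5=0, n6=1, n7=0, n8=1, n9=1 → 1 — eliminated
  n8 stuck-at-0: n1=1, n2=1, n3=0, n4=1, n5=0, n6=1, n7=0, n8=0 [stuck-at-0], n9=0 → 0 — matches
Only n8 stuck-at-0 reproduces the observed 0.

n8 stuck-at-0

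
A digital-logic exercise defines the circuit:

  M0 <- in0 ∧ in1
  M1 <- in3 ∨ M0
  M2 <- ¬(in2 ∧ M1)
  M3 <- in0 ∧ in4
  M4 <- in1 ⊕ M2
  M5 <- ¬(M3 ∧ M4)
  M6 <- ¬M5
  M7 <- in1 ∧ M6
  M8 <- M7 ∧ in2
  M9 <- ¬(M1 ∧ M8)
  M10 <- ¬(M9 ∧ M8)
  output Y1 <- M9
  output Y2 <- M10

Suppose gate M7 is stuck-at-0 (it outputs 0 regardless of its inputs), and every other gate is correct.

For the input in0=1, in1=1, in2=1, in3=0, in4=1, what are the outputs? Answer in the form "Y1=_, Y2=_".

Propagate with M7 forced: M0=1, M1=1, M2=0, M3=1, M4=1, M5=0, M6=1, M7=0 [stuck-at-0], M8=0, M9=1, M10=1.
So the outputs are Y1=1, Y2=1. (Without the fault they would be Y1=0, Y2=1.)

Y1=1, Y2=1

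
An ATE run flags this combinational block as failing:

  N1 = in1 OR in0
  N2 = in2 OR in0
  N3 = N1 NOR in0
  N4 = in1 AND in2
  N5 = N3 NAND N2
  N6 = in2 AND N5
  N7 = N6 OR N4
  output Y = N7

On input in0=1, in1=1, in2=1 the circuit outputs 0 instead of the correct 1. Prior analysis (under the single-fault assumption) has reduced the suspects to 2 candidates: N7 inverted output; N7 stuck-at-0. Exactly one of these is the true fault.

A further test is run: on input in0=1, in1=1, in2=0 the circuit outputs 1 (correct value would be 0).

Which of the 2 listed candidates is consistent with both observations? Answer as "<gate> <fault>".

Evaluate each candidate on input in0=1, in1=1, in2=0:
  N7 inverted output: N1=1, N2=1, N3=0, N4=0, N5=1, N6=0, N7=1 [inverted output] → 1 — matches
  N7 stuck-at-0: N1=1, N2=1, N3=0, N4=0, N5=1, N6=0, N7=0 [stuck-at-0] → 0 — eliminated
Only N7 inverted output reproduces the observed 1.

N7 inverted output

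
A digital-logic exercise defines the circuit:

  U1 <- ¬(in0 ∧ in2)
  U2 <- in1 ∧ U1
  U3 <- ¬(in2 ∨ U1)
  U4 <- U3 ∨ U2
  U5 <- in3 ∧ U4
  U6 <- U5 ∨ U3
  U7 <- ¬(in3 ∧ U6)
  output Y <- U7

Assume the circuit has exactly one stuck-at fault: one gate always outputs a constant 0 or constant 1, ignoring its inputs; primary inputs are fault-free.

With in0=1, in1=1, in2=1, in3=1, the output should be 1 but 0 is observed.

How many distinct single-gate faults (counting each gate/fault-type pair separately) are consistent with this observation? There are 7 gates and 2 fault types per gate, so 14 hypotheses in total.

7

Fault-free: U1=0, U2=0, U3=0, U4=0, U5=0, U6=0, U7=1 → 1. Observed 0.
  U1 stuck-at-0: output 1 ✗
  U1 stuck-at-1: output 0 ✓
  U2 stuck-at-0: output 1 ✗
  U2 stuck-at-1: output 0 ✓
  U3 stuck-at-0: output 1 ✗
  U3 stuck-at-1: output 0 ✓
  U4 stuck-at-0: output 1 ✗
  U4 stuck-at-1: output 0 ✓
  U5 stuck-at-0: output 1 ✗
  U5 stuck-at-1: output 0 ✓
  U6 stuck-at-0: output 1 ✗
  U6 stuck-at-1: output 0 ✓
  U7 stuck-at-0: output 0 ✓
  U7 stuck-at-1: output 1 ✗
Consistent faults: {U1 stuck-at-1, U2 stuck-at-1, U3 stuck-at-1, U4 stuck-at-1, U5 stuck-at-1, U6 stuck-at-1, U7 stuck-at-0} — 7 in all.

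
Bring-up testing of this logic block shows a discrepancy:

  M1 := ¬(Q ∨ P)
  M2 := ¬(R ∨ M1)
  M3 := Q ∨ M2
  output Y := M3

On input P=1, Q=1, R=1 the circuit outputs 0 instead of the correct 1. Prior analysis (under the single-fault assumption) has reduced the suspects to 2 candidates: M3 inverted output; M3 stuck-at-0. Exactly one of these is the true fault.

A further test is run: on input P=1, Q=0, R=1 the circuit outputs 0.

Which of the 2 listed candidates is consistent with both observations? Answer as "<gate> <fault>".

Evaluate each candidate on input P=1, Q=0, R=1:
  M3 inverted output: M1=0, M2=0, M3=1 [inverted output] → 1 — eliminated
  M3 stuck-at-0: M1=0, M2=0, M3=0 [stuck-at-0] → 0 — matches
Only M3 stuck-at-0 reproduces the observed 0.

M3 stuck-at-0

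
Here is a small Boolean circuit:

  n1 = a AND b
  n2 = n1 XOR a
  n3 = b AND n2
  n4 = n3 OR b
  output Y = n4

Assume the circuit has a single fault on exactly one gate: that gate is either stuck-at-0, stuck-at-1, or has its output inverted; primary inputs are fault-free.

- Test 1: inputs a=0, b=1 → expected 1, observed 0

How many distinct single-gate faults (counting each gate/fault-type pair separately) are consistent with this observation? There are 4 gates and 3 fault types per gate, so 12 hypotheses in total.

2

Fault-free: n1=0, n2=0, n3=0, n4=1 → 1. Observed 0.
  n1 stuck-at-0: output 1 ✗
  n1 stuck-at-1: output 1 ✗
  n1 inverted output: output 1 ✗
  n2 stuck-at-0: output 1 ✗
  n2 stuck-at-1: output 1 ✗
  n2 inverted output: output 1 ✗
  n3 stuck-at-0: output 1 ✗
  n3 stuck-at-1: output 1 ✗
  n3 inverted output: output 1 ✗
  n4 stuck-at-0: output 0 ✓
  n4 stuck-at-1: output 1 ✗
  n4 inverted output: output 0 ✓
Consistent faults: {n4 stuck-at-0, n4 inverted output} — 2 in all.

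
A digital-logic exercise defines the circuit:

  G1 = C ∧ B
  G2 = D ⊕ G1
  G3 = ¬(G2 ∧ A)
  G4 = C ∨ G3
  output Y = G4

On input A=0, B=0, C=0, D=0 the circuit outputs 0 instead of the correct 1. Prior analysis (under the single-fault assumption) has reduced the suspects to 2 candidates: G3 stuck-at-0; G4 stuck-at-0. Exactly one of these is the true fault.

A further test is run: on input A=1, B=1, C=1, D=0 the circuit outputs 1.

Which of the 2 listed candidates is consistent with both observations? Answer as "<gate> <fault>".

Evaluate each candidate on input A=1, B=1, C=1, D=0:
  G3 stuck-at-0: G1=1, G2=1, G3=0 [stuck-at-0], G4=1 → 1 — matches
  G4 stuck-at-0: G1=1, G2=1, G3=0, G4=0 [stuck-at-0] → 0 — eliminated
Only G3 stuck-at-0 reproduces the observed 1.

G3 stuck-at-0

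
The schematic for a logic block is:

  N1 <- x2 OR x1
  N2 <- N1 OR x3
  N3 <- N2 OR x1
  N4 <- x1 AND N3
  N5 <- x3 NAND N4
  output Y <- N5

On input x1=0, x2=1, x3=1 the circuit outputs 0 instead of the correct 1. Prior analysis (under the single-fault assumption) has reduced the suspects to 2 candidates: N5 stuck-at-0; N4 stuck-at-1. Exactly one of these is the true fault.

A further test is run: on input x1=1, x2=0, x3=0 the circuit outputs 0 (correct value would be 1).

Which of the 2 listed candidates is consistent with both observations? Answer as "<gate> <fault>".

N5 stuck-at-0

Evaluate each candidate on input x1=1, x2=0, x3=0:
  N5 stuck-at-0: N1=1, N2=1, N3=1, N4=1, N5=0 [stuck-at-0] → 0 — matches
  N4 stuck-at-1: N1=1, N2=1, N3=1, N4=1 [stuck-at-1], N5=1 → 1 — eliminated
Only N5 stuck-at-0 reproduces the observed 0.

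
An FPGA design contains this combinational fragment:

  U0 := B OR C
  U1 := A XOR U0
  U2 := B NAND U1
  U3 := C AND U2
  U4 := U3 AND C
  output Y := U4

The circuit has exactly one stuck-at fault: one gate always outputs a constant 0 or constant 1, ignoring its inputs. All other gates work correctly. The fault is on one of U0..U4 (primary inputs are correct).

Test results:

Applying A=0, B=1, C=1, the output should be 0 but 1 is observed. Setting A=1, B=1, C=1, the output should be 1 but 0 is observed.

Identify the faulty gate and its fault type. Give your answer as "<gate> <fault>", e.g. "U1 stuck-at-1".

Fault-free values for test 1 (A=0, B=1, C=1): U0=1, U1=1, U2=0, U3=0, U4=0, giving Y=0. Observed 1.
Test 1: faults giving observed 1 are {U0 stuck-at-0, U1 stuck-at-0, U2 stuck-at-1, U3 stuck-at-1, U4 stuck-at-1}.
Test 2 (A=1, B=1, C=1): fault-free U0=1, U1=0, U2=1, U3=1, U4=1 → 1; observed 0. Eliminates U1 stuck-at-0, U2 stuck-at-1, U3 stuck-at-1, U4 stuck-at-1.
Only U0 stuck-at-0 is consistent with every test.

U0 stuck-at-0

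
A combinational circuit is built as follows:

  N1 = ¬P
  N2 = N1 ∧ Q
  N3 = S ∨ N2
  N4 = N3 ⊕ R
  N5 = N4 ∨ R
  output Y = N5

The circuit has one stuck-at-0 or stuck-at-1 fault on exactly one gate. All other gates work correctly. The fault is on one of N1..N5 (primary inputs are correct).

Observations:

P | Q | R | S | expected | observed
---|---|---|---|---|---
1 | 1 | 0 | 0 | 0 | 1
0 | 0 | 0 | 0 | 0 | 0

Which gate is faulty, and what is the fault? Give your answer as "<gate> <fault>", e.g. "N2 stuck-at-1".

Fault-free values for test 1 (P=1, Q=1, R=0, S=0): N1=0, N2=0, N3=0, N4=0, N5=0, giving Y=0. Observed 1.
Test 1: faults giving observed 1 are {N1 stuck-at-1, N2 stuck-at-1, N3 stuck-at-1, N4 stuck-at-1, N5 stuck-at-1}.
Test 2 (P=0, Q=0, R=0, S=0): fault-free N1=1, N2=0, N3=0, N4=0, N5=0 → 0; observed 0. Eliminates N2 stuck-at-1, N3 stuck-at-1, N4 stuck-at-1, N5 stuck-at-1.
Only N1 stuck-at-1 is consistent with every test.

N1 stuck-at-1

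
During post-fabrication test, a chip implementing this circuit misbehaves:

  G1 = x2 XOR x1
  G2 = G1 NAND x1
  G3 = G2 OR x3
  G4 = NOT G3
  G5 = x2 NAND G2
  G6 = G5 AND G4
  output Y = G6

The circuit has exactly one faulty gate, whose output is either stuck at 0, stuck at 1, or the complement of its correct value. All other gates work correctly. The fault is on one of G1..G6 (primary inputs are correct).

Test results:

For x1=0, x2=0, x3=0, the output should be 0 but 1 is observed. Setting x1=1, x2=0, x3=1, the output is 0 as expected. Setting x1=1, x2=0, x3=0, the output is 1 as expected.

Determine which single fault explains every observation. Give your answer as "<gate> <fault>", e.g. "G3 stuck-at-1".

G2 stuck-at-0

Fault-free values for test 1 (x1=0, x2=0, x3=0): G1=0, G2=1, G3=1, G4=0, G5=1, G6=0, giving Y=0. Observed 1.
Test 1: faults giving observed 1 are {G2 stuck-at-0, G2 inverted output, G3 stuck-at-0, G3 inverted output, G4 stuck-at-1, G4 inverted output, G6 stuck-at-1, G6 inverted output}.
Test 2 (x1=1, x2=0, x3=1): fault-free G1=1, G2=0, G3=1, G4=0, G5=1, G6=0 → 0; observed 0. Eliminates G3 stuck-at-0, G3 inverted output, G4 stuck-at-1, G4 inverted output, G6 stuck-at-1, G6 inverted output.
Test 3 (x1=1, x2=0, x3=0): fault-free G1=1, G2=0, G3=0, G4=1, G5=1, G6=1 → 1; observed 1. Eliminates G2 inverted output.
Only G2 stuck-at-0 is consistent with every test.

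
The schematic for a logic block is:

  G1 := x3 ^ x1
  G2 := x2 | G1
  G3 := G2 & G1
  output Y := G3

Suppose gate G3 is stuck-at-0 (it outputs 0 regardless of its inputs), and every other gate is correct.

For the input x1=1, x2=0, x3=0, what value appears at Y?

0

Propagate with G3 forced: G1=1, G2=1, G3=0 [stuck-at-0].
So Y = 0. (Without the fault it would be 1.)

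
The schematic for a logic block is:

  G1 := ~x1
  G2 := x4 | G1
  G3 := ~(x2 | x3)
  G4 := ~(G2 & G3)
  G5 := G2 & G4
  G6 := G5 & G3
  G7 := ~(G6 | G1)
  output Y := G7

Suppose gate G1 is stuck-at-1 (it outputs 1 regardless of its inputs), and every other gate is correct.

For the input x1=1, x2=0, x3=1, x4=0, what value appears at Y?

0

Propagate with G1 forced: G1=1 [stuck-at-1], G2=1, G3=0, G4=1, G5=1, G6=0, G7=0.
So Y = 0. (Without the fault it would be 1.)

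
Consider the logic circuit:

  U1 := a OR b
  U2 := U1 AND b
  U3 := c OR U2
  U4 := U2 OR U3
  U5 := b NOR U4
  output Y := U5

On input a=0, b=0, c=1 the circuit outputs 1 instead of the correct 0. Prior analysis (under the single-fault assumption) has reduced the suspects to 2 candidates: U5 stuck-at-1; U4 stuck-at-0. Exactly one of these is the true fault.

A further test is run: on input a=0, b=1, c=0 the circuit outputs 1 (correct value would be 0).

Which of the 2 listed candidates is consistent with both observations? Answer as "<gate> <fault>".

U5 stuck-at-1

Evaluate each candidate on input a=0, b=1, c=0:
  U5 stuck-at-1: U1=1, U2=1, U3=1, U4=1, U5=1 [stuck-at-1] → 1 — matches
  U4 stuck-at-0: U1=1, U2=1, U3=1, U4=0 [stuck-at-0], U5=0 → 0 — eliminated
Only U5 stuck-at-1 reproduces the observed 1.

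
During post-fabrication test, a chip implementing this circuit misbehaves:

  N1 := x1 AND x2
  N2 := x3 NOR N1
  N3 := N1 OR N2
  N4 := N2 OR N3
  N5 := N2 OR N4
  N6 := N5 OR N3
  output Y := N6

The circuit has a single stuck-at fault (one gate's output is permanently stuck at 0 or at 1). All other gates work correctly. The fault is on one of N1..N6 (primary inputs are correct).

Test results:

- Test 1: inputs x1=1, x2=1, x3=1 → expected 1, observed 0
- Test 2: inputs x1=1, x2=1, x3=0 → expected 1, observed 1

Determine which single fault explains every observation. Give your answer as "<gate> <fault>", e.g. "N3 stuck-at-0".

N1 stuck-at-0

Fault-free values for test 1 (x1=1, x2=1, x3=1): N1=1, N2=0, N3=1, N4=1, N5=1, N6=1, giving Y=1. Observed 0.
Test 1: faults giving observed 0 are {N1 stuck-at-0, N3 stuck-at-0, N6 stuck-at-0}.
Test 2 (x1=1, x2=1, x3=0): fault-free N1=1, N2=0, N3=1, N4=1, N5=1, N6=1 → 1; observed 1. Eliminates N3 stuck-at-0, N6 stuck-at-0.
Only N1 stuck-at-0 is consistent with every test.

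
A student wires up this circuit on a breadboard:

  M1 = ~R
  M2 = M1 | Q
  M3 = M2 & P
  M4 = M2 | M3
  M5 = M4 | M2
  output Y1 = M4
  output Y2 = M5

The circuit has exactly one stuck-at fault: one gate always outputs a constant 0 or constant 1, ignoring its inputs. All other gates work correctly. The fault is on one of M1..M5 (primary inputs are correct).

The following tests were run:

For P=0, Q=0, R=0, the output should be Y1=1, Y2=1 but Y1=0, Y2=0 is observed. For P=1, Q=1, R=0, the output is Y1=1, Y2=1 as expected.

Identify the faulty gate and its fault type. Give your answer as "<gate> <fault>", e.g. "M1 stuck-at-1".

Fault-free values for test 1 (P=0, Q=0, R=0): M1=1, M2=1, M3=0, M4=1, M5=1, giving Y1=1, Y2=1. Observed Y1=0, Y2=0.
Test 1: faults giving observed Y1=0, Y2=0 are {M1 stuck-at-0, M2 stuck-at-0}.
Test 2 (P=1, Q=1, R=0): fault-free M1=1, M2=1, M3=1, M4=1, M5=1 → Y1=1, Y2=1; observed Y1=1, Y2=1. Eliminates M2 stuck-at-0.
Only M1 stuck-at-0 is consistent with every test.

M1 stuck-at-0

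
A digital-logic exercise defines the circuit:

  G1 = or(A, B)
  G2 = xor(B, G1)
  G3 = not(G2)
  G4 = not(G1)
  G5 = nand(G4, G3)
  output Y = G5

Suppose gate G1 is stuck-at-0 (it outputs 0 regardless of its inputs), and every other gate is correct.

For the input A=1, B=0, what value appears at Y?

Propagate with G1 forced: G1=0 [stuck-at-0], G2=0, G3=1, G4=1, G5=0.
So Y = 0. (Without the fault it would be 1.)

0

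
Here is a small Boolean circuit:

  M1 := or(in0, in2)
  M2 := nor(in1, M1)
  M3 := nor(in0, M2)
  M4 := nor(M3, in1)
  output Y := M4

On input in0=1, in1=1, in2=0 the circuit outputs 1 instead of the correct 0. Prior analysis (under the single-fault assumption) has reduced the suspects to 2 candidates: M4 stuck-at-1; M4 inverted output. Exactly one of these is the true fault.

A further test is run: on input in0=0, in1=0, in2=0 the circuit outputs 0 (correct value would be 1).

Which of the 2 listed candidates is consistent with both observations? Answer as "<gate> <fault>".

Evaluate each candidate on input in0=0, in1=0, in2=0:
  M4 stuck-at-1: M1=0, M2=1, M3=0, M4=1 [stuck-at-1] → 1 — eliminated
  M4 inverted output: M1=0, M2=1, M3=0, M4=0 [inverted output] → 0 — matches
Only M4 inverted output reproduces the observed 0.

M4 inverted output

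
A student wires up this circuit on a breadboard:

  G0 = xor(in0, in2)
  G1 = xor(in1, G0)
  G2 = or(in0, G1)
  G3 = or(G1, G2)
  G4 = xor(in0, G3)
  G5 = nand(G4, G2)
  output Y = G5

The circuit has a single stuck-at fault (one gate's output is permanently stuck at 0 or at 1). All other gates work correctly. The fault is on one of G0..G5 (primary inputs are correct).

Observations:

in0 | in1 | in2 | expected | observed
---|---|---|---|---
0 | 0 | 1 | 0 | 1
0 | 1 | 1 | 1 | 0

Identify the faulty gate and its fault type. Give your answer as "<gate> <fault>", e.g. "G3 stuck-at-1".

Fault-free values for test 1 (in0=0, in1=0, in2=1): G0=1, G1=1, G2=1, G3=1, G4=1, G5=0, giving Y=0. Observed 1.
Test 1: faults giving observed 1 are {G0 stuck-at-0, G1 stuck-at-0, G2 stuck-at-0, G3 stuck-at-0, G4 stuck-at-0, G5 stuck-at-1}.
Test 2 (in0=0, in1=1, in2=1): fault-free G0=1, G1=0, G2=0, G3=0, G4=0, G5=1 → 1; observed 0. Eliminates G1 stuck-at-0, G2 stuck-at-0, G3 stuck-at-0, G4 stuck-at-0, G5 stuck-at-1.
Only G0 stuck-at-0 is consistent with every test.

G0 stuck-at-0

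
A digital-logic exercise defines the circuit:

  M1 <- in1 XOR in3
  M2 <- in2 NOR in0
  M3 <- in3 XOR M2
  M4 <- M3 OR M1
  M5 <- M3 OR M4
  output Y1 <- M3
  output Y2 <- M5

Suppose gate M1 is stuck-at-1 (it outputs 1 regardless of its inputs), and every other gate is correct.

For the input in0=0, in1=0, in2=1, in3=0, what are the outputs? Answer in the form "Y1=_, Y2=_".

Propagate with M1 forced: M1=1 [stuck-at-1], M2=0, M3=0, M4=1, M5=1.
So the outputs are Y1=0, Y2=1. (Without the fault they would be Y1=0, Y2=0.)

Y1=0, Y2=1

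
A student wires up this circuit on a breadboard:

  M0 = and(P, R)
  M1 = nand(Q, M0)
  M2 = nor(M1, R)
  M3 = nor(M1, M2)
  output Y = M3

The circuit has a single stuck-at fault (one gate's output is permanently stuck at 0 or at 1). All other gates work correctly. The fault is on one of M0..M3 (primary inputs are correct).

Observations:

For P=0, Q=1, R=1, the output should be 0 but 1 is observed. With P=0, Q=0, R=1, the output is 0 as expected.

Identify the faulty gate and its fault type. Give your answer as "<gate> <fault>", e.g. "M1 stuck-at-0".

Fault-free values for test 1 (P=0, Q=1, R=1): M0=0, M1=1, M2=0, M3=0, giving Y=0. Observed 1.
Test 1: faults giving observed 1 are {M0 stuck-at-1, M1 stuck-at-0, M3 stuck-at-1}.
Test 2 (P=0, Q=0, R=1): fault-free M0=0, M1=1, M2=0, M3=0 → 0; observed 0. Eliminates M1 stuck-at-0, M3 stuck-at-1.
Only M0 stuck-at-1 is consistent with every test.

M0 stuck-at-1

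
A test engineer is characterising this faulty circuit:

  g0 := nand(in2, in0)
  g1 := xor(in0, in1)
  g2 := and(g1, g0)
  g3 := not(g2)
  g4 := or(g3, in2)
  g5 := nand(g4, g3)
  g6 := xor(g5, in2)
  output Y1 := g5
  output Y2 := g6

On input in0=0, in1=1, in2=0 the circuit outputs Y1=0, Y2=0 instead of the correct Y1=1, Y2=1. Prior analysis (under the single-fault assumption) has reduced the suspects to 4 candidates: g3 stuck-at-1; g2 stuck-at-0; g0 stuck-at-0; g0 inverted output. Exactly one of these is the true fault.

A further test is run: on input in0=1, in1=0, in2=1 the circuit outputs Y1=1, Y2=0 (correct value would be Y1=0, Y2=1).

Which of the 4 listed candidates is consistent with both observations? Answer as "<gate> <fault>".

Evaluate each candidate on input in0=1, in1=0, in2=1:
  g3 stuck-at-1: g0=0, g1=1, g2=0, g3=1 [stuck-at-1], g4=1, g5=0, g6=1 → Y1=0, Y2=1 — eliminated
  g2 stuck-at-0: g0=0, g1=1, g2=0 [stuck-at-0], g3=1, g4=1, g5=0, g6=1 → Y1=0, Y2=1 — eliminated
  g0 stuck-at-0: g0=0 [stuck-at-0], g1=1, g2=0, g3=1, g4=1, g5=0, g6=1 → Y1=0, Y2=1 — eliminated
  g0 inverted output: g0=1 [inverted output], g1=1, g2=1, g3=0, g4=1, g5=1, g6=0 → Y1=1, Y2=0 — matches
Only g0 inverted output reproduces the observed Y1=1, Y2=0.

g0 inverted output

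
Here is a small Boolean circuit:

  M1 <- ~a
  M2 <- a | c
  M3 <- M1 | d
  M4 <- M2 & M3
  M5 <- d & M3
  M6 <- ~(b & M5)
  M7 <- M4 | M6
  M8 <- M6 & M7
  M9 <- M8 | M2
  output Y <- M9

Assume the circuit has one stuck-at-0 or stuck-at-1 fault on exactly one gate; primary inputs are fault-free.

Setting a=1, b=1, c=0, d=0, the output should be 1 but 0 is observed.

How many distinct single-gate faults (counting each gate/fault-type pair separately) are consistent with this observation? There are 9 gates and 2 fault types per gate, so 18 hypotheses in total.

Fault-free: M1=0, M2=1, M3=0, M4=0, M5=0, M6=1, M7=1, M8=1, M9=1 → 1. Observed 0.
  M1: none of the 2 fault types match ✗
  M2: none of the 2 fault types match ✗
  M3: none of the 2 fault types match ✗
  M4: none of the 2 fault types match ✗
  M5: none of the 2 fault types match ✗
  M6: none of the 2 fault types match ✗
  M7: none of the 2 fault types match ✗
  M8: none of the 2 fault types match ✗
  M9: stuck-at-0 ✓; others ✗
Consistent faults: {M9 stuck-at-0} — 1 in all.

1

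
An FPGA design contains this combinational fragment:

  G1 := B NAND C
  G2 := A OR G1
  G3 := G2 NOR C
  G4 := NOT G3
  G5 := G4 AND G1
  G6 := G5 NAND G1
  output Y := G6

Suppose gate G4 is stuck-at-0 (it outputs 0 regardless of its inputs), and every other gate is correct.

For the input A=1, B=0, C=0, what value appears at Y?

1

Propagate with G4 forced: G1=1, G2=1, G3=0, G4=0 [stuck-at-0], G5=0, G6=1.
So Y = 1. (Without the fault it would be 0.)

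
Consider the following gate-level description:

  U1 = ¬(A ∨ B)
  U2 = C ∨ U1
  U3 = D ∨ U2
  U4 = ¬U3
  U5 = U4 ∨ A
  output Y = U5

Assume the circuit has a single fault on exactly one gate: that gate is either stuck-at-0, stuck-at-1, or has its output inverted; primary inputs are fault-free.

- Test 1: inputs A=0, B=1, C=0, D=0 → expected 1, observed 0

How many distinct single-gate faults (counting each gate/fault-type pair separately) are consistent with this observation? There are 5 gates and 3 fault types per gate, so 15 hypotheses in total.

10

Fault-free: U1=0, U2=0, U3=0, U4=1, U5=1 → 1. Observed 0.
  U1: stuck-at-1, inverted output ✓; others ✗
  U2: stuck-at-1, inverted output ✓; others ✗
  U3: stuck-at-1, inverted output ✓; others ✗
  U4: stuck-at-0, inverted output ✓; others ✗
  U5: stuck-at-0, inverted output ✓; others ✗
Consistent faults: {U1 stuck-at-1, U1 inverted output, U2 stuck-at-1, U2 inverted output, U3 stuck-at-1, U3 inverted output, U4 stuck-at-0, U4 inverted output, U5 stuck-at-0, U5 inverted output} — 10 in all.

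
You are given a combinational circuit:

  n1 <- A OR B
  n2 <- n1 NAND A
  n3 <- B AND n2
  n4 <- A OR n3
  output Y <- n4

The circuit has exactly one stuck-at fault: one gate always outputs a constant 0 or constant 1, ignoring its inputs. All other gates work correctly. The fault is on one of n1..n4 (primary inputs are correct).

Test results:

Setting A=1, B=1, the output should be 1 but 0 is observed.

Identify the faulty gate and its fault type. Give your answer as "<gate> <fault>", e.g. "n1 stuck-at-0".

n4 stuck-at-0

Fault-free values for test 1 (A=1, B=1): n1=1, n2=0, n3=0, n4=1, giving Y=1. Observed 0.
Test 1: faults giving observed 0 are {n4 stuck-at-0}.
Only n4 stuck-at-0 is consistent with every test.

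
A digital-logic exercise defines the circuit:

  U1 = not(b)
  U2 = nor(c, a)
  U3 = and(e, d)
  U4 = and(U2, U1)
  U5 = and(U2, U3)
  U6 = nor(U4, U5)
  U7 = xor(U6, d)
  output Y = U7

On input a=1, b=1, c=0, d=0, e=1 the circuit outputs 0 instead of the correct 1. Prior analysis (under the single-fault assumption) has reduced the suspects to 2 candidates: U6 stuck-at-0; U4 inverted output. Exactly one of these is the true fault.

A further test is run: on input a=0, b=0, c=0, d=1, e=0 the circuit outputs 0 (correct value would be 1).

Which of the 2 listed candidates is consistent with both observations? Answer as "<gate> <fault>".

Evaluate each candidate on input a=0, b=0, c=0, d=1, e=0:
  U6 stuck-at-0: U1=1, U2=1, U3=0, U4=1, U5=0, U6=0 [stuck-at-0], U7=1 → 1 — eliminated
  U4 inverted output: U1=1, U2=1, U3=0, U4=0 [inverted output], U5=0, U6=1, U7=0 → 0 — matches
Only U4 inverted output reproduces the observed 0.

U4 inverted output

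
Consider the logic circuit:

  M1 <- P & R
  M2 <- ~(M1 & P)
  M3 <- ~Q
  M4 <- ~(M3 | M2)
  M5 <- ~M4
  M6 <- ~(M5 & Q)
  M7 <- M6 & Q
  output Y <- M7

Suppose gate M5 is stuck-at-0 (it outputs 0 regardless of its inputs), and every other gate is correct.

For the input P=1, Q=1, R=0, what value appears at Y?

1

Propagate with M5 forced: M1=0, M2=1, M3=0, M4=0, M5=0 [stuck-at-0], M6=1, M7=1.
So Y = 1. (Without the fault it would be 0.)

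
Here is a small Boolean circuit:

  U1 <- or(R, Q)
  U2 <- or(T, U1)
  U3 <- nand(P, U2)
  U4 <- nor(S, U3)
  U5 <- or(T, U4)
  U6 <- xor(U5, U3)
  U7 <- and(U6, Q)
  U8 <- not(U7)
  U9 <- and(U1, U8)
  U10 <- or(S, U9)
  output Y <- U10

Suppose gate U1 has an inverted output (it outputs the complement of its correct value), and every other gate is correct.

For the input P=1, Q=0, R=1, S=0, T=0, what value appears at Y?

Propagate with U1 forced: U1=0 [inverted output], U2=0, U3=1, U4=0, U5=0, U6=1, U7=0, U8=1, U9=0, U10=0.
So Y = 0. (Without the fault it would be 1.)

0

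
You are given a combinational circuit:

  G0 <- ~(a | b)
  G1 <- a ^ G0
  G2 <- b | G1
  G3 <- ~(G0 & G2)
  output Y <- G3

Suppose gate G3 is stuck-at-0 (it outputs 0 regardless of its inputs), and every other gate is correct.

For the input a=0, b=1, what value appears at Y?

0

Propagate with G3 forced: G0=0, G1=0, G2=1, G3=0 [stuck-at-0].
So Y = 0. (Without the fault it would be 1.)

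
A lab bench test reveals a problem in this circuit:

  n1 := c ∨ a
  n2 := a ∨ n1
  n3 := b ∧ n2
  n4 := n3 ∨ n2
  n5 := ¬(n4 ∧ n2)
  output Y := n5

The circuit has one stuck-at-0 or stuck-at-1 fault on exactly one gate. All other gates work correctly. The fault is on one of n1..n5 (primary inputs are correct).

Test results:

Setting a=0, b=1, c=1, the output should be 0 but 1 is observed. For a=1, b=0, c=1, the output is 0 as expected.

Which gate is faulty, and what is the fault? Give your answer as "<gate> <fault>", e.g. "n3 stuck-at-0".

n1 stuck-at-0

Fault-free values for test 1 (a=0, b=1, c=1): n1=1, n2=1, n3=1, n4=1, n5=0, giving Y=0. Observed 1.
Test 1: faults giving observed 1 are {n1 stuck-at-0, n2 stuck-at-0, n4 stuck-at-0, n5 stuck-at-1}.
Test 2 (a=1, b=0, c=1): fault-free n1=1, n2=1, n3=0, n4=1, n5=0 → 0; observed 0. Eliminates n2 stuck-at-0, n4 stuck-at-0, n5 stuck-at-1.
Only n1 stuck-at-0 is consistent with every test.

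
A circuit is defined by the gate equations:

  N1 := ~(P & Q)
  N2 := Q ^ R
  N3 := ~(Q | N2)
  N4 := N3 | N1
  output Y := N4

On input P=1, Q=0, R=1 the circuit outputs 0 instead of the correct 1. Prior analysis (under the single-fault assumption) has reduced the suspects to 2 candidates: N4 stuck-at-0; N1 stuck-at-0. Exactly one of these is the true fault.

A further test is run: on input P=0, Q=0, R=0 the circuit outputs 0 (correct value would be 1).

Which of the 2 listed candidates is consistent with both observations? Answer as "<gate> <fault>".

N4 stuck-at-0

Evaluate each candidate on input P=0, Q=0, R=0:
  N4 stuck-at-0: N1=1, N2=0, N3=1, N4=0 [stuck-at-0] → 0 — matches
  N1 stuck-at-0: N1=0 [stuck-at-0], N2=0, N3=1, N4=1 → 1 — eliminated
Only N4 stuck-at-0 reproduces the observed 0.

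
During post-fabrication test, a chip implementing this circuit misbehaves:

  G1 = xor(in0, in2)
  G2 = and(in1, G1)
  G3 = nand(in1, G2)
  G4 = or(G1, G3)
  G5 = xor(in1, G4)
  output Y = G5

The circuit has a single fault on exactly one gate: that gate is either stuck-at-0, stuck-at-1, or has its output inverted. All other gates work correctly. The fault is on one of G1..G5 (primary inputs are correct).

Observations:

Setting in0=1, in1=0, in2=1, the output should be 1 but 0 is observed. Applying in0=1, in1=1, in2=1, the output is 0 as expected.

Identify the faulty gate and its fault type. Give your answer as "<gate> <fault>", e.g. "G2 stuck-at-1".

G5 stuck-at-0

Fault-free values for test 1 (in0=1, in1=0, in2=1): G1=0, G2=0, G3=1, G4=1, G5=1, giving Y=1. Observed 0.
Test 1: faults giving observed 0 are {G3 stuck-at-0, G3 inverted output, G4 stuck-at-0, G4 inverted output, G5 stuck-at-0, G5 inverted output}.
Test 2 (in0=1, in1=1, in2=1): fault-free G1=0, G2=0, G3=1, G4=1, G5=0 → 0; observed 0. Eliminates G3 stuck-at-0, G3 inverted output, G4 stuck-at-0, G4 inverted output, G5 inverted output.
Only G5 stuck-at-0 is consistent with every test.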